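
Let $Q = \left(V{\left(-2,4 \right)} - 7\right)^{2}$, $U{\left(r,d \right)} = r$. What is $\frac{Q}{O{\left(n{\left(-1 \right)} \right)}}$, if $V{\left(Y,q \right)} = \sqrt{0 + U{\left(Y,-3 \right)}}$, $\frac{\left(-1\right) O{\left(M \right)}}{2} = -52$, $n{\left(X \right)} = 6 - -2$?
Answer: $\frac{\left(7 - i \sqrt{2}\right)^{2}}{104} \approx 0.45192 - 0.19037 i$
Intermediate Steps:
$n{\left(X \right)} = 8$ ($n{\left(X \right)} = 6 + 2 = 8$)
$O{\left(M \right)} = 104$ ($O{\left(M \right)} = \left(-2\right) \left(-52\right) = 104$)
$V{\left(Y,q \right)} = \sqrt{Y}$ ($V{\left(Y,q \right)} = \sqrt{0 + Y} = \sqrt{Y}$)
$Q = \left(-7 + i \sqrt{2}\right)^{2}$ ($Q = \left(\sqrt{-2} - 7\right)^{2} = \left(i \sqrt{2} - 7\right)^{2} = \left(-7 + i \sqrt{2}\right)^{2} \approx 47.0 - 19.799 i$)
$\frac{Q}{O{\left(n{\left(-1 \right)} \right)}} = \frac{\left(7 - i \sqrt{2}\right)^{2}}{104}$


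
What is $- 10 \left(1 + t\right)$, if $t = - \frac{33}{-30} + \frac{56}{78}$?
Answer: $- \frac{1099}{39} \approx -28.179$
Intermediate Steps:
$t = \frac{709}{390}$ ($t = \left(-33\right) \left(- \frac{1}{30}\right) + 56 \cdot \frac{1}{78} = \frac{11}{10} + \frac{28}{39} = \frac{709}{390} \approx 1.8179$)
$- 10 \left(1 + t\right) = - 10 \left(1 + \frac{709}{390}\right) = \left(-10\right) \frac{1099}{390} = - \frac{1099}{39}$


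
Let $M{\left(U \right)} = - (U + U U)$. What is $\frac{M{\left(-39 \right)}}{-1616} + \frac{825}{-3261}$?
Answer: $\frac{583267}{878296} \approx 0.66409$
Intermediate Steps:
$M{\left(U \right)} = - U - U^{2}$ ($M{\left(U \right)} = - (U + U^{2}) = - U - U^{2}$)
$\frac{M{\left(-39 \right)}}{-1616} + \frac{825}{-3261} = \frac{\left(-1\right) \left(-39\right) \left(1 - 39\right)}{-1616} + \frac{825}{-3261} = \left(-1\right) \left(-39\right) \left(-38\right) \left(- \frac{1}{1616}\right) + 825 \left(- \frac{1}{3261}\right) = \left(-1482\right) \left(- \frac{1}{1616}\right) - \frac{275}{1087} = \frac{741}{808} - \frac{275}{1087} = \frac{583267}{878296}$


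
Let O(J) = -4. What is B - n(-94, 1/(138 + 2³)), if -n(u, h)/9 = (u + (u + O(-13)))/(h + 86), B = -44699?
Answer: -561537631/12557 ≈ -44719.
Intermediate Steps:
n(u, h) = -9*(-4 + 2*u)/(86 + h) (n(u, h) = -9*(u + (u - 4))/(h + 86) = -9*(u + (-4 + u))/(86 + h) = -9*(-4 + 2*u)/(86 + h))
B - n(-94, 1/(138 + 2³)) = -44699 - 18*(2 - 1*(-94))/(86 + 1/(138 + 2³)) = -44699 - 18*(2 + 94)/(86 + 1/(138 + 8)) = -44699 - 18*96/(86 + 1/146) = -44699 - 18*96/12557/146 = -44699 - 18*146*96/12557 = -44699 - 1*252288/12557 = -44699 - 252288/12557 = -561537631/12557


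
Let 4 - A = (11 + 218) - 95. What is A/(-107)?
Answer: 130/107 ≈ 1.2150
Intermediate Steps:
A = -130 (A = 4 - ((11 + 218) - 95) = 4 - (229 - 95) = 4 - 1*134 = 4 - 134 = -130)
A/(-107) = -130/(-107) = -130*(-1/107) = 130/107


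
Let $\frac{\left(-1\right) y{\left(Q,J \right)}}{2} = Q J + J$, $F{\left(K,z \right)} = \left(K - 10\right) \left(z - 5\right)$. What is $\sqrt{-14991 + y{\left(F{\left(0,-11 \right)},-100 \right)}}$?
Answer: $\sqrt{17209} \approx 131.18$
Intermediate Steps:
$F{\left(K,z \right)} = \left(-10 + K\right) \left(-5 + z\right)$
$y{\left(Q,J \right)} = - 2 J - 2 J Q$ ($y{\left(Q,J \right)} = - 2 \left(Q J + J\right) = - 2 \left(J Q + J\right) = - 2 \left(J + J Q\right) = - 2 J - 2 J Q$)
$\sqrt{-14991 + y{\left(F{\left(0,-11 \right)},-100 \right)}} = \sqrt{-14991 - - 200 \left(1 + \left(50 - -110 - 0 + 0 \left(-11\right)\right)\right)} = \sqrt{-14991 - - 200 \left(1 + \left(50 + 110 + 0 + 0\right)\right)} = \sqrt{-14991 - - 200 \left(1 + 160\right)} = \sqrt{-14991 - \left(-200\right) 161} = \sqrt{-14991 + 32200} = \sqrt{17209}$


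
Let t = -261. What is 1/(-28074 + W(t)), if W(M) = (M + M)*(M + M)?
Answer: 1/244410 ≈ 4.0915e-6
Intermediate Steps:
W(M) = 4*M**2 (W(M) = (2*M)*(2*M) = 4*M**2)
1/(-28074 + W(t)) = 1/(-28074 + 4*(-261)**2) = 1/(-28074 + 4*68121) = 1/(-28074 + 272484) = 1/244410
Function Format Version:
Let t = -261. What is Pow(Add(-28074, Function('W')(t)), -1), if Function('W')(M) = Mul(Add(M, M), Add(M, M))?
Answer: Rational(1, 244410) ≈ 4.0915e-6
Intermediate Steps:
Function('W')(M) = Mul(4, Pow(M, 2)) (Function('W')(M) = Mul(Mul(2, M), Mul(2, M)) = Mul(4, Pow(M, 2)))
Pow(Add(-28074, Function('W')(t)), -1) = Pow(Add(-28074, Mul(4, Pow(-261, 2))), -1) = Pow(Add(-28074, Mul(4, 68121)), -1) = Pow(Add(-28074, 272484), -1) = Pow(244410, -1) = Rational(1, 244410)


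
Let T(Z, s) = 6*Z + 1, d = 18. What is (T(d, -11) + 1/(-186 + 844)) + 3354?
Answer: 2278655/658 ≈ 3463.0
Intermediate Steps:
T(Z, s) = 1 + 6*Z
(T(d, -11) + 1/(-186 + 844)) + 3354 = ((1 + 6*18) + 1/(-186 + 844)) + 3354 = ((1 + 108) + 1/658) + 3354 = (109 + 1/658) + 3354 = 71723/658 + 3354 = 2278655/658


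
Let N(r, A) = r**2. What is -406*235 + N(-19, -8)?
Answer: -95049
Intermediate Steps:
-406*235 + N(-19, -8) = -406*235 + (-19)**2 = -95410 + 361 = -95049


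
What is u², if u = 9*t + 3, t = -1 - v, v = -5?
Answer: 1521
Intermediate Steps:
t = 4 (t = -1 - 1*(-5) = -1 + 5 = 4)
u = 39 (u = 9*4 + 3 = 36 + 3 = 39)
u² = 39² = 1521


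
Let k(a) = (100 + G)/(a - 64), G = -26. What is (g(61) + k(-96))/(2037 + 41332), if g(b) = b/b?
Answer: 43/3469520 ≈ 1.2394e-5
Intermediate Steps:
g(b) = 1
k(a) = 74/(-64 + a) (k(a) = (100 - 26)/(a - 64) = 74/(-64 + a))
(g(61) + k(-96))/(2037 + 41332) = (1 + 74/(-64 - 96))/(2037 + 41332) = (1 + 74/(-160))/43369 = (1 + 74*(-1/160))*(1/43369) = (1 - 37/80)*(1/43369) = (43/80)*(1/43369) = 43/3469520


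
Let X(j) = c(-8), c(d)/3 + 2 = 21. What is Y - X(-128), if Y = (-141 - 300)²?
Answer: 194424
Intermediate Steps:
Y = 194481 (Y = (-441)² = 194481)
c(d) = 57 (c(d) = -6 + 3*21 = -6 + 63 = 57)
X(j) = 57
Y - X(-128) = 194481 - 1*57 = 194481 - 57 = 194424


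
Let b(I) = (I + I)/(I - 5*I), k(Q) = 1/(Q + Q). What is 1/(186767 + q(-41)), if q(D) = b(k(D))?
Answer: 2/373533 ≈ 5.3543e-6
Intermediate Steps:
k(Q) = 1/(2*Q)
b(I) = -½ (b(I) = (2*I)/((-4*I)) = (2*I)*(-1/(4*I)) = -½)
q(D) = -½
1/(186767 + q(-41)) = 1/(186767 - ½) = 1/(373533/2) = 2/373533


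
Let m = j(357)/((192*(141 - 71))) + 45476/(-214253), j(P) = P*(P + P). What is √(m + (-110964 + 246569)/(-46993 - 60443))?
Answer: √926771228734925339379705/230184853080 ≈ 4.1822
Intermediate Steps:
j(P) = 2*P² (j(P) = P*(2*P) = 2*P²)
m = 1285749137/68560960 (m = (2*357²)/((192*(141 - 71))) + 45476/(-214253) = (2*127449)/((192*70)) + 45476*(-1/214253) = 254898/13440 - 45476/214253 = 254898*(1/13440) - 45476/214253 = 6069/320 - 45476/214253 = 1285749137/68560960 ≈ 18.753)
√(m + (-110964 + 246569)/(-46993 - 60443)) = √(1285749137/68560960 + (-110964 + 246569)/(-46993 - 60443)) = √(1285749137/68560960 + 135605/(-107436)) = √(1285749137/68560960 + 135605*(-1/107436)) = √(1285749137/68560960 - 135605/107436) = √(32209633825483/1841478824640) = √926771228734925339379705/230184853080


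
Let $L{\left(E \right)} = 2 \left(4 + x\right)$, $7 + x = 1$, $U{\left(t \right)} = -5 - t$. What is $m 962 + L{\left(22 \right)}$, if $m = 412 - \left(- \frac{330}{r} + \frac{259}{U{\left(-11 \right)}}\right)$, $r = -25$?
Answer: $\frac{5131729}{15} \approx 3.4212 \cdot 10^{5}$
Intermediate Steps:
$x = -6$ ($x = -7 + 1 = -6$)
$L{\left(E \right)} = -4$ ($L{\left(E \right)} = 2 \left(4 - 6\right) = 2 \left(-2\right) = -4$)
$m = \frac{10669}{30}$ ($m = 412 - \left(- \frac{330}{-25} + \frac{259}{-5 - -11}\right) = 412 - \left(\left(-330\right) \left(- \frac{1}{25}\right) + \frac{259}{-5 + 11}\right) = 412 - \left(\frac{66}{5} + \frac{259}{6}\right) = 412 - \frac{1691}{30} = \frac{10669}{30} \approx 355.63$)
$m 962 + L{\left(22 \right)} = \frac{10669}{30} \cdot 962 - 4 = \frac{5131789}{15} - 4 = \frac{5131729}{15}$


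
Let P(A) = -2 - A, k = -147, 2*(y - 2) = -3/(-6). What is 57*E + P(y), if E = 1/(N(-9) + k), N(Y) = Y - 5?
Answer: -2965/644 ≈ -4.6040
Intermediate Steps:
y = 9/4 (y = 2 + (-3/(-6))/2 = 2 + (-3*(-⅙))/2 = 2 + (½)*(½) = 2 + ¼ = 9/4 ≈ 2.2500)
N(Y) = -5 + Y
E = -1/161 (E = 1/((-5 - 9) - 147) = 1/(-14 - 147) = 1/(-161) = -1/161 ≈ -0.0062112)
57*E + P(y) = 57*(-1/161) + (-2 - 1*9/4) = -57/161 + (-2 - 9/4) = -57/161 - 17/4 = -2965/644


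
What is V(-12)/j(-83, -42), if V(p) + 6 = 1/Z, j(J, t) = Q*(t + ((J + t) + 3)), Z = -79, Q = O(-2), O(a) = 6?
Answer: 475/77736 ≈ 0.0061104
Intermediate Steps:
Q = 6
j(J, t) = 18 + 6*J + 12*t (j(J, t) = 6*(t + ((J + t) + 3)) = 6*(t + (3 + J + t)) = 6*(3 + J + 2*t) = 18 + 6*J + 12*t)
V(p) = -475/79 (V(p) = -6 + 1/(-79) = -6 - 1/79 = -475/79)
V(-12)/j(-83, -42) = -475/(79*(18 + 6*(-83) + 12*(-42))) = -475/(79*(18 - 498 - 504)) = -475/79/(-984) = -475/79*(-1/984) = 475/77736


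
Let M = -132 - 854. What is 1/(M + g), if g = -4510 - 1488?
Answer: -1/6984 ≈ -0.00014318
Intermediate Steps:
g = -5998
M = -986
1/(M + g) = 1/(-986 - 5998) = 1/(-6984) = -1/6984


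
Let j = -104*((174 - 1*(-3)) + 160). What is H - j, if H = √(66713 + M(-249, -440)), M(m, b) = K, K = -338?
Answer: 35048 + 15*√295 ≈ 35306.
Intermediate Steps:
M(m, b) = -338
j = -35048 (j = -104*((174 + 3) + 160) = -104*(177 + 160) = -104*337 = -35048)
H = 15*√295 (H = √(66713 - 338) = √66375 = 15*√295 ≈ 257.63)
H - j = 15*√295 - 1*(-35048) = 15*√295 + 35048 = 35048 + 15*√295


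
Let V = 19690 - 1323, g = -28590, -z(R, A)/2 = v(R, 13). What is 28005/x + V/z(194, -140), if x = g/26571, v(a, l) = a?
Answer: -9641466809/369764 ≈ -26075.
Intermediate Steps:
z(R, A) = -2*R
x = -9530/8857 (x = -28590/26571 = -28590*1/26571 = -9530/8857 ≈ -1.0760)
V = 18367
28005/x + V/z(194, -140) = 28005/(-9530/8857) + 18367/((-2*194)) = 28005*(-8857/9530) + 18367/(-388) = -49608057/1906 + 18367*(-1/388) = -49608057/1906 - 18367/388 = -9641466809/369764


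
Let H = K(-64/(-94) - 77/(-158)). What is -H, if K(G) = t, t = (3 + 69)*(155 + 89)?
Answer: -17568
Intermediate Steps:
t = 17568 (t = 72*244 = 17568)
K(G) = 17568
H = 17568
-H = -1*17568 = -17568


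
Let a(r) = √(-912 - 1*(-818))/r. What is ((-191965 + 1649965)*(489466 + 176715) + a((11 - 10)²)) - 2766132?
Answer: 971289131868 + I*√94 ≈ 9.7129e+11 + 9.6954*I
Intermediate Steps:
a(r) = I*√94/r (a(r) = √(-912 + 818)/r = √(-94)/r = (I*√94)/r = I*√94/r)
((-191965 + 1649965)*(489466 + 176715) + a((11 - 10)²)) - 2766132 = ((-191965 + 1649965)*(489466 + 176715) + I*√94/((11 - 10)²)) - 2766132 = (1458000*666181 + I*√94/(1²)) - 2766132 = (971291898000 + I*√94/1) - 2766132 = (971291898000 + I*√94*1) - 2766132 = (971291898000 + I*√94) - 2766132 = 971289131868 + I*√94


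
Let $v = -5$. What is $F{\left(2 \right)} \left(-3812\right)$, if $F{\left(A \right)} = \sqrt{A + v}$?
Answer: $- 3812 i \sqrt{3} \approx - 6602.6 i$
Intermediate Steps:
$F{\left(A \right)} = \sqrt{-5 + A}$ ($F{\left(A \right)} = \sqrt{A - 5} = \sqrt{-5 + A}$)
$F{\left(2 \right)} \left(-3812\right) = \sqrt{-5 + 2} \left(-3812\right) = \sqrt{-3} \left(-3812\right) = i \sqrt{3} \left(-3812\right) = - 3812 i \sqrt{3}$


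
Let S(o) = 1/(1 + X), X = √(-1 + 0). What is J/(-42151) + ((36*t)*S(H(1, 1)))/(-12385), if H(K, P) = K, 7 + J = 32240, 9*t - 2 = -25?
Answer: -397266759/522040135 - 46*I/12385 ≈ -0.76099 - 0.0037142*I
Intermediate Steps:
X = I (X = √(-1) = I ≈ 1.0*I)
t = -23/9 (t = 2/9 + (⅑)*(-25) = 2/9 - 25/9 = -23/9 ≈ -2.5556)
J = 32233 (J = -7 + 32240 = 32233)
S(o) = (1 - I)/2 (S(o) = 1/(1 + I) = (1 - I)/2)
J/(-42151) + ((36*t)*S(H(1, 1)))/(-12385) = 32233/(-42151) + ((36*(-23/9))*(½ - I/2))/(-12385) = 32233*(-1/42151) - 92*(½ - I/2)*(-1/12385) = -32233/42151 + (-46 + 46*I)*(-1/12385) = -32233/42151 + (46/12385 - 46*I/12385) = -397266759/522040135 - 46*I/12385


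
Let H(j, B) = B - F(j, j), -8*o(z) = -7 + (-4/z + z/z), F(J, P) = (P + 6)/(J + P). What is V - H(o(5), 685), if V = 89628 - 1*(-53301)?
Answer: 4836433/34 ≈ 1.4225e+5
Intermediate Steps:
V = 142929 (V = 89628 + 53301 = 142929)
F(J, P) = (6 + P)/(J + P)
o(z) = 3/4 + 1/(2*z) (o(z) = -(-7 + (-4/z + z/z))/8 = -(-7 + (-4/z + 1))/8 = -(-7 + (1 - 4/z))/8 = -(-6 - 4/z)/8 = 3/4 + 1/(2*z))
H(j, B) = B - (6 + j)/(2*j) (H(j, B) = B - (6 + j)/(j + j) = B - (6 + j)/(2*j))
V - H(o(5), 685) = 142929 - (-1/2 + 685 - 3*20/(2 + 3*5)) = 142929 - (-1/2 + 685 - 3*20/(2 + 15)) = 142929 - (-1/2 + 685 - 3/((1/4)*(1/5)*17)) = 142929 - (-1/2 + 685 - 3/17/20) = 142929 - (-1/2 + 685 - 3*20/17) = 142929 - (-1/2 + 685 - 60/17) = 142929 - 1*23153/34 = 142929 - 23153/34 = 4836433/34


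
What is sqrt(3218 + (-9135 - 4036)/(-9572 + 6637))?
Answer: 3*sqrt(3084359215)/2935 ≈ 56.767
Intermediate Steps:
sqrt(3218 + (-9135 - 4036)/(-9572 + 6637)) = sqrt(3218 - 13171/(-2935)) = sqrt(3218 - 13171*(-1/2935)) = sqrt(3218 + 13171/2935) = sqrt(9458001/2935) = 3*sqrt(3084359215)/2935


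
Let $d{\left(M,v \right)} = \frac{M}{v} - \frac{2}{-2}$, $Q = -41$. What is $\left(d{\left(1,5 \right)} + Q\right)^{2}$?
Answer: $\frac{39601}{25} \approx 1584.0$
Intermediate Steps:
$d{\left(M,v \right)} = 1 + \frac{M}{v}$ ($d{\left(M,v \right)} = \frac{M}{v} - -1 = \frac{M}{v} + 1 = 1 + \frac{M}{v}$)
$\left(d{\left(1,5 \right)} + Q\right)^{2} = \left(\frac{1 + 5}{5} - 41\right)^{2} = \left(\frac{1}{5} \cdot 6 - 41\right)^{2} = \left(\frac{6}{5} - 41\right)^{2} = \left(- \frac{199}{5}\right)^{2} = \frac{39601}{25}$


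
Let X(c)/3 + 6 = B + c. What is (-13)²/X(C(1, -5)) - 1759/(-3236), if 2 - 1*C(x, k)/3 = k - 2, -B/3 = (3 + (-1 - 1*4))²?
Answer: 594377/87372 ≈ 6.8028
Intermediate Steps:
B = -12 (B = -3*(3 + (-1 - 1*4))² = -3*(3 + (-1 - 4))² = -3*(3 - 5)² = -3*(-2)² = -3*4 = -12)
C(x, k) = 12 - 3*k (C(x, k) = 6 - 3*(k - 2) = 6 - 3*(-2 + k) = 6 + (6 - 3*k) = 12 - 3*k)
X(c) = -54 + 3*c (X(c) = -18 + 3*(-12 + c) = -18 + (-36 + 3*c) = -54 + 3*c)
(-13)²/X(C(1, -5)) - 1759/(-3236) = (-13)²/(-54 + 3*(12 - 3*(-5))) - 1759/(-3236) = 169/(-54 + 3*(12 + 15)) - 1759*(-1/3236) = 169/(-54 + 3*27) + 1759/3236 = 169/(-54 + 81) + 1759/3236 = 169/27 + 1759/3236 = 594377/87372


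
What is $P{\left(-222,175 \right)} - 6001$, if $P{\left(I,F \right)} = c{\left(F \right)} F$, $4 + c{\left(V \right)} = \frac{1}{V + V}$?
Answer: $- \frac{13401}{2} \approx -6700.5$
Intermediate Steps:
$c{\left(V \right)} = -4 + \frac{1}{2 V}$ ($c{\left(V \right)} = -4 + \frac{1}{V + V} = -4 + \frac{1}{2 V}$)
$P{\left(I,F \right)} = F \left(-4 + \frac{1}{2 F}\right)$ ($P{\left(I,F \right)} = \left(-4 + \frac{1}{2 F}\right) F = F \left(-4 + \frac{1}{2 F}\right)$)
$P{\left(-222,175 \right)} - 6001 = \left(\frac{1}{2} - 700\right) - 6001 = - \frac{1399}{2} - 6001 = - \frac{13401}{2}$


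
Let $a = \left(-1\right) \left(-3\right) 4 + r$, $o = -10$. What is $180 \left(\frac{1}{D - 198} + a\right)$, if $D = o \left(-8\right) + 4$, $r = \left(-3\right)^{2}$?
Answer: $\frac{71790}{19} \approx 3778.4$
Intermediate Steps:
$r = 9$
$D = 84$ ($D = \left(-10\right) \left(-8\right) + 4 = 80 + 4 = 84$)
$a = 21$ ($a = \left(-1\right) \left(-3\right) 4 + 9 = 3 \cdot 4 + 9 = 12 + 9 = 21$)
$180 \left(\frac{1}{D - 198} + a\right) = 180 \left(\frac{1}{84 - 198} + 21\right) = 180 \left(\frac{1}{-114} + 21\right) = 180 \left(- \frac{1}{114} + 21\right) = 180 \cdot \frac{2393}{114} = \frac{71790}{19}$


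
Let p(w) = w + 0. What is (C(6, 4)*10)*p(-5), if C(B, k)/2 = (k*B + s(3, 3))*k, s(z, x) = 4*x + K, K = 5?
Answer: -16400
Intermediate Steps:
s(z, x) = 5 + 4*x (s(z, x) = 4*x + 5 = 5 + 4*x)
p(w) = w
C(B, k) = 2*k*(17 + B*k) (C(B, k) = 2*((k*B + (5 + 4*3))*k) = 2*((B*k + (5 + 12))*k) = 2*((B*k + 17)*k) = 2*((17 + B*k)*k) = 2*(k*(17 + B*k)) = 2*k*(17 + B*k))
(C(6, 4)*10)*p(-5) = ((2*4*(17 + 6*4))*10)*(-5) = ((2*4*(17 + 24))*10)*(-5) = ((2*4*41)*10)*(-5) = (328*10)*(-5) = 3280*(-5) = -16400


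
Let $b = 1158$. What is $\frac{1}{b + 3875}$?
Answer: $\frac{1}{5033} \approx 0.00019869$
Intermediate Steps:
$\frac{1}{b + 3875} = \frac{1}{1158 + 3875} = \frac{1}{5033}$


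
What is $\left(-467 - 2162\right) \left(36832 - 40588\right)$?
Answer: $9874524$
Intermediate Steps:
$\left(-467 - 2162\right) \left(36832 - 40588\right) = \left(-2629\right) \left(-3756\right) = 9874524$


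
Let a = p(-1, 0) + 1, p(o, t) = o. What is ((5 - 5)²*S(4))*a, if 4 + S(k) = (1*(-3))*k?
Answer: 0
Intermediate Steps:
S(k) = -4 - 3*k (S(k) = -4 + (1*(-3))*k = -4 - 3*k)
a = 0 (a = -1 + 1 = 0)
((5 - 5)²*S(4))*a = ((5 - 5)²*(-4 - 3*4))*0 = (0²*(-4 - 12))*0 = (0*(-16))*0 = 0*0 = 0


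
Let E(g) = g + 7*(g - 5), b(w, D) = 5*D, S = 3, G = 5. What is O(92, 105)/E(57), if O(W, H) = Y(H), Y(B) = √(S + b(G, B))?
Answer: 4*√33/421 ≈ 0.054580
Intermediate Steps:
Y(B) = √(3 + 5*B)
O(W, H) = √(3 + 5*H)
E(g) = -35 + 8*g (E(g) = g + 7*(-5 + g) = g + (-35 + 7*g) = -35 + 8*g)
O(92, 105)/E(57) = √(3 + 5*105)/(-35 + 8*57) = √(3 + 525)/(-35 + 456) = √528/421 = (4*√33)*(1/421) = 4*√33/421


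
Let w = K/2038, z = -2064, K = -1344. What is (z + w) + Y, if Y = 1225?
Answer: -855613/1019 ≈ -839.66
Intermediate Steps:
w = -672/1019 (w = -1344/2038 = -1344*1/2038 = -672/1019 ≈ -0.65947)
(z + w) + Y = (-2064 - 672/1019) + 1225 = -2103888/1019 + 1225 = -855613/1019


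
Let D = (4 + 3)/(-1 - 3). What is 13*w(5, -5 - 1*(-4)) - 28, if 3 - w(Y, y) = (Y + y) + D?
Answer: -73/4 ≈ -18.250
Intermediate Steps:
D = -7/4 (D = 7/(-4) = 7*(-¼) = -7/4 ≈ -1.7500)
w(Y, y) = 19/4 - Y - y (w(Y, y) = 3 - ((Y + y) - 7/4) = 3 - (-7/4 + Y + y) = 3 + (7/4 - Y - y) = 19/4 - Y - y)
13*w(5, -5 - 1*(-4)) - 28 = 13*(19/4 - 1*5 - (-5 - 1*(-4))) - 28 = 13*(19/4 - 5 - (-5 + 4)) - 28 = 13*(19/4 - 5 - 1*(-1)) - 28 = 13*(19/4 - 5 + 1) - 28 = 13*(¾) - 28 = 39/4 - 28 = -73/4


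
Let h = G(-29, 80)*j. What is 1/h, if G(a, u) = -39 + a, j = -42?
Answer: 1/2856 ≈ 0.00035014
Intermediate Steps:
h = 2856 (h = (-39 - 29)*(-42) = -68*(-42) = 2856)
1/h = 1/2856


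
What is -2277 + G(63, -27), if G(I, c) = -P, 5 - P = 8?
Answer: -2274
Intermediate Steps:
P = -3 (P = 5 - 1*8 = 5 - 8 = -3)
G(I, c) = 3 (G(I, c) = -1*(-3) = 3)
-2277 + G(63, -27) = -2277 + 3 = -2274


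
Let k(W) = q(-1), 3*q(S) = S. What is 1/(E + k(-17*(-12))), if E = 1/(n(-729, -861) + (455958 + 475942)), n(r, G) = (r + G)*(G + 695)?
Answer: -3587520/1195837 ≈ -3.0000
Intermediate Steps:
q(S) = S/3
k(W) = -1/3 (k(W) = (1/3)*(-1) = -1/3)
n(r, G) = (695 + G)*(G + r) (n(r, G) = (G + r)*(695 + G) = (695 + G)*(G + r))
E = 1/1195840 (E = 1/(((-861)**2 + 695*(-861) + 695*(-729) - 861*(-729)) + (455958 + 475942)) = 1/((741321 - 598395 - 506655 + 627669) + 931900) = 1/(263940 + 931900) = 1/1195840 ≈ 8.3623e-7)
1/(E + k(-17*(-12))) = 1/(1/1195840 - 1/3) = 1/(-1195837/3587520) = -3587520/1195837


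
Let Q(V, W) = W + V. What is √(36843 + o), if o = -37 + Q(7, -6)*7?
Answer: √36813 ≈ 191.87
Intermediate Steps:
Q(V, W) = V + W
o = -30 (o = -37 + (7 - 6)*7 = -37 + 1*7 = -37 + 7 = -30)
√(36843 + o) = √(36843 - 30) = √36813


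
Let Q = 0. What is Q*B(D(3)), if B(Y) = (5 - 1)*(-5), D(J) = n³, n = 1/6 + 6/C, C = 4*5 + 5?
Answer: 0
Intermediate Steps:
C = 25 (C = 20 + 5 = 25)
n = 61/150 (n = 1/6 + 6/25 = 1*(⅙) + 6*(1/25) = ⅙ + 6/25 = 61/150 ≈ 0.40667)
D(J) = 226981/3375000 (D(J) = (61/150)³ = 226981/3375000)
B(Y) = -20 (B(Y) = 4*(-5) = -20)
Q*B(D(3)) = 0*(-20) = 0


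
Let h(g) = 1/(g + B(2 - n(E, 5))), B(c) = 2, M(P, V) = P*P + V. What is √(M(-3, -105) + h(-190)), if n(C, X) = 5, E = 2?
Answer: I*√848303/94 ≈ 9.7982*I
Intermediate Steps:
M(P, V) = V + P² (M(P, V) = P² + V = V + P²)
h(g) = 1/(2 + g) (h(g) = 1/(g + 2) = 1/(2 + g))
√(M(-3, -105) + h(-190)) = √((-105 + (-3)²) + 1/(2 - 190)) = √((-105 + 9) + 1/(-188)) = √(-96 - 1/188) = √(-18049/188) = I*√848303/94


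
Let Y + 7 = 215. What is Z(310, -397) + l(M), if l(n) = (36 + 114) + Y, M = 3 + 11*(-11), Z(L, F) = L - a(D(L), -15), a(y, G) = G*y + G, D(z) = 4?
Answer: 743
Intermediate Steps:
Y = 208 (Y = -7 + 215 = 208)
a(y, G) = G + G*y
Z(L, F) = 75 + L (Z(L, F) = L - (-15)*(1 + 4) = L - (-15)*5 = L - 1*(-75) = L + 75 = 75 + L)
M = -118 (M = 3 - 121 = -118)
l(n) = 358 (l(n) = (36 + 114) + 208 = 150 + 208 = 358)
Z(310, -397) + l(M) = (75 + 310) + 358 = 385 + 358 = 743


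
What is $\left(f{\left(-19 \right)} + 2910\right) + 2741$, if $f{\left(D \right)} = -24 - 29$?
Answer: $5598$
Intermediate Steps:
$f{\left(D \right)} = -53$
$\left(f{\left(-19 \right)} + 2910\right) + 2741 = \left(-53 + 2910\right) + 2741 = 2857 + 2741 = 5598$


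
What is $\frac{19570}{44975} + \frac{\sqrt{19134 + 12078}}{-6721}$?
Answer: $\frac{3914}{8995} - \frac{102 \sqrt{3}}{6721} \approx 0.40884$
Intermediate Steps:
$\frac{19570}{44975} + \frac{\sqrt{19134 + 12078}}{-6721} = 19570 \cdot \frac{1}{44975} + \sqrt{31212} \left(- \frac{1}{6721}\right) = \frac{3914}{8995} + 102 \sqrt{3} \left(- \frac{1}{6721}\right) = \frac{3914}{8995} - \frac{102 \sqrt{3}}{6721}$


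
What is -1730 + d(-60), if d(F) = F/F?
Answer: -1729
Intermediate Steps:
d(F) = 1
-1730 + d(-60) = -1730 + 1 = -1729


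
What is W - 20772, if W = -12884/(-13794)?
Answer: -143258042/6897 ≈ -20771.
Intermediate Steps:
W = 6442/6897 (W = -12884*(-1/13794) = 6442/6897 ≈ 0.93403)
W - 20772 = 6442/6897 - 20772 = -143258042/6897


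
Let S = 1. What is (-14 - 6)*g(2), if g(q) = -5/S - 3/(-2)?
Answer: 70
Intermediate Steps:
g(q) = -7/2 (g(q) = -5/1 - 3/(-2) = -5*1 - 3*(-1/2) = -5 + 3/2 = -7/2)
(-14 - 6)*g(2) = (-14 - 6)*(-7/2) = -20*(-7/2) = 70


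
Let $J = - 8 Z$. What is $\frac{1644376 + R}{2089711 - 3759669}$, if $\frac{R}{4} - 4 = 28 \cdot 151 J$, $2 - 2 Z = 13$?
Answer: $- \frac{1194260}{834979} \approx -1.4303$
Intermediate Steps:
$Z = - \frac{11}{2}$ ($Z = 1 - \frac{13}{2} = - \frac{11}{2} \approx -5.5$)
$J = 44$ ($J = \left(-8\right) \left(- \frac{11}{2}\right) = 44$)
$R = 744144$ ($R = 16 + 4 \cdot 28 \cdot 151 \cdot 44 = 16 + 4 \cdot 4228 \cdot 44 = 16 + 4 \cdot 186032 = 16 + 744128 = 744144$)
$\frac{1644376 + R}{2089711 - 3759669} = \frac{1644376 + 744144}{2089711 - 3759669} = \frac{2388520}{-1669958} = 2388520 \left(- \frac{1}{1669958}\right) = - \frac{1194260}{834979}$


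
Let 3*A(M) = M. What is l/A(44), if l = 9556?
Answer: 7167/11 ≈ 651.54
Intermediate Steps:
A(M) = M/3
l/A(44) = 9556/(((⅓)*44)) = 9556/(44/3) = 9556*(3/44) = 7167/11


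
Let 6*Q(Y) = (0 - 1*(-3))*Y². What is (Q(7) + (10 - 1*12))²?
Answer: 2025/4 ≈ 506.25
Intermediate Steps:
Q(Y) = Y²/2 (Q(Y) = ((0 - 1*(-3))*Y²)/6 = ((0 + 3)*Y²)/6 = (3*Y²)/6 = Y²/2)
(Q(7) + (10 - 1*12))² = ((½)*7² + (10 - 1*12))² = ((½)*49 + (10 - 12))² = (49/2 - 2)² = (45/2)² = 2025/4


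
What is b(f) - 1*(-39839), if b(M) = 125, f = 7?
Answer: 39964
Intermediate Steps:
b(f) - 1*(-39839) = 125 - 1*(-39839) = 125 + 39839 = 39964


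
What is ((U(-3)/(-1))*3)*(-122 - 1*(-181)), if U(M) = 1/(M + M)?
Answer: 59/2 ≈ 29.500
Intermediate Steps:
U(M) = 1/(2*M)
((U(-3)/(-1))*3)*(-122 - 1*(-181)) = ((((1/2)/(-3))/(-1))*3)*(-122 - 1*(-181)) = ((((1/2)*(-1/3))*(-1))*3)*(-122 + 181) = (-1/6*(-1)*3)*59 = ((1/6)*3)*59 = (1/2)*59 = 59/2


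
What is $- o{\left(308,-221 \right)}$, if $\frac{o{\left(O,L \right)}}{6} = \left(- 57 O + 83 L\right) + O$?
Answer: $213546$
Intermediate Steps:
$o{\left(O,L \right)} = - 336 O + 498 L$ ($o{\left(O,L \right)} = 6 \left(\left(- 57 O + 83 L\right) + O\right) = 6 \left(- 56 O + 83 L\right) = - 336 O + 498 L$)
$- o{\left(308,-221 \right)} = - (\left(-336\right) 308 + 498 \left(-221\right)) = - (-103488 - 110058) = \left(-1\right) \left(-213546\right) = 213546$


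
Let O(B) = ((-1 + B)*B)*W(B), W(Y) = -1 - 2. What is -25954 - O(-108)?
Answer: 9362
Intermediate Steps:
W(Y) = -3
O(B) = -3*B*(-1 + B) (O(B) = ((-1 + B)*B)*(-3) = (B*(-1 + B))*(-3) = -3*B*(-1 + B))
-25954 - O(-108) = -25954 - 3*(-108)*(1 - 1*(-108)) = -25954 - 3*(-108)*(1 + 108) = -25954 - 3*(-108)*109 = -25954 - 1*(-35316) = -25954 + 35316 = 9362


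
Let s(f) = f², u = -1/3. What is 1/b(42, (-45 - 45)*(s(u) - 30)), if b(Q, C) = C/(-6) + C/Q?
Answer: -7/2690 ≈ -0.0026022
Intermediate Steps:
u = -⅓ (u = -1*⅓ = -⅓ ≈ -0.33333)
b(Q, C) = -C/6 + C/Q (b(Q, C) = C*(-⅙) + C/Q = -C/6 + C/Q)
1/b(42, (-45 - 45)*(s(u) - 30)) = 1/(-(-45 - 45)*((-⅓)² - 30)/6 + ((-45 - 45)*((-⅓)² - 30))/42) = 1/(-(-15)*(⅑ - 30) - 90*(⅑ - 30)*(1/42)) = 1/(-(-15)*(-269)/9 - 90*(-269/9)*(1/42)) = 1/(-⅙*2690 + 2690*(1/42)) = 1/(-1345/3 + 1345/21) = 1/(-2690/7) = -7/2690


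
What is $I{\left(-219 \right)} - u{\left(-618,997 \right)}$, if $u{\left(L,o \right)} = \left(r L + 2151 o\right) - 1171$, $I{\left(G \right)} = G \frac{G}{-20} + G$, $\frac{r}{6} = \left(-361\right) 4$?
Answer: $- \frac{150006901}{20} \approx -7.5003 \cdot 10^{6}$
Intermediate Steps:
$r = -8664$ ($r = 6 \left(\left(-361\right) 4\right) = 6 \left(-1444\right) = -8664$)
$I{\left(G \right)} = G - \frac{G^{2}}{20}$ ($I{\left(G \right)} = G G \left(- \frac{1}{20}\right) + G = G \left(- \frac{G}{20}\right) + G = - \frac{G^{2}}{20} + G = G - \frac{G^{2}}{20}$)
$u{\left(L,o \right)} = -1171 - 8664 L + 2151 o$ ($u{\left(L,o \right)} = \left(- 8664 L + 2151 o\right) - 1171 = -1171 - 8664 L + 2151 o$)
$I{\left(-219 \right)} - u{\left(-618,997 \right)} = \frac{1}{20} \left(-219\right) \left(20 - -219\right) - \left(-1171 - -5354352 + 2151 \cdot 997\right) = \frac{1}{20} \left(-219\right) \left(20 + 219\right) - \left(-1171 + 5354352 + 2144547\right) = \frac{1}{20} \left(-219\right) 239 - 7497728 = - \frac{52341}{20} - 7497728 = - \frac{150006901}{20}$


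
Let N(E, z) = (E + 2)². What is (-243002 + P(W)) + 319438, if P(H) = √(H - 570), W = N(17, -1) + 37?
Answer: 76436 + 2*I*√43 ≈ 76436.0 + 13.115*I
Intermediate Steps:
N(E, z) = (2 + E)²
W = 398 (W = (2 + 17)² + 37 = 19² + 37 = 361 + 37 = 398)
P(H) = √(-570 + H)
(-243002 + P(W)) + 319438 = (-243002 + √(-570 + 398)) + 319438 = (-243002 + √(-172)) + 319438 = (-243002 + 2*I*√43) + 319438 = 76436 + 2*I*√43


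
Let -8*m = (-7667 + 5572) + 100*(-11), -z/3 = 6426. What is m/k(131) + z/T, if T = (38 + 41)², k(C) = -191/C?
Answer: -2641596129/9536248 ≈ -277.01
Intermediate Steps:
z = -19278 (z = -3*6426 = -19278)
m = 3195/8 (m = -((-7667 + 5572) + 100*(-11))/8 = -(-2095 - 1100)/8 = -⅛*(-3195) = 3195/8 ≈ 399.38)
T = 6241 (T = 79² = 6241)
m/k(131) + z/T = 3195/(8*((-191/131))) - 19278/6241 = 3195/(8*((-191*1/131))) - 19278*1/6241 = 3195/(8*(-191/131)) - 19278/6241 = (3195/8)*(-131/191) - 19278/6241 = -418545/1528 - 19278/6241 = -2641596129/9536248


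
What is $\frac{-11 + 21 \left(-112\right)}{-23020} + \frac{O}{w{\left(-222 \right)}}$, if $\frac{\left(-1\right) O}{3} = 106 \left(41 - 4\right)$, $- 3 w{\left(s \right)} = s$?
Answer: $- \frac{3657817}{23020} \approx -158.9$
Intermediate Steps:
$w{\left(s \right)} = - \frac{s}{3}$
$O = -11766$ ($O = - 3 \cdot 106 \left(41 - 4\right) = - 3 \cdot 106 \cdot 37 = \left(-3\right) 3922 = -11766$)
$\frac{-11 + 21 \left(-112\right)}{-23020} + \frac{O}{w{\left(-222 \right)}} = \frac{-11 + 21 \left(-112\right)}{-23020} - \frac{11766}{\left(- \frac{1}{3}\right) \left(-222\right)} = \left(-11 - 2352\right) \left(- \frac{1}{23020}\right) - \frac{11766}{74} = \left(-2363\right) \left(- \frac{1}{23020}\right) - 159 = \frac{2363}{23020} - 159 = - \frac{3657817}{23020}$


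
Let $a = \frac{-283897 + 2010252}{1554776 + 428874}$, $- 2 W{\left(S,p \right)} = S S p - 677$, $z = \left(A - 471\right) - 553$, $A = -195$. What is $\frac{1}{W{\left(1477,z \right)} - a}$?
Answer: $\frac{396730}{527508975051449} \approx 7.5208 \cdot 10^{-10}$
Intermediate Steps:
$z = -1219$ ($z = \left(-195 - 471\right) - 553 = -666 - 553 = -1219$)
$W{\left(S,p \right)} = \frac{677}{2} - \frac{p S^{2}}{2}$ ($W{\left(S,p \right)} = - \frac{S S p - 677}{2} = - \frac{S^{2} p - 677}{2} = - \frac{p S^{2} - 677}{2} = - \frac{-677 + p S^{2}}{2} = \frac{677}{2} - \frac{p S^{2}}{2}$)
$a = \frac{345271}{396730}$ ($a = \frac{1726355}{1983650} = 1726355 \cdot \frac{1}{1983650} = \frac{345271}{396730} \approx 0.87029$)
$\frac{1}{W{\left(1477,z \right)} - a} = \frac{1}{\left(\frac{677}{2} - - \frac{1219 \cdot 1477^{2}}{2}\right) - \frac{345271}{396730}} = \frac{1}{\left(\frac{677}{2} - \left(- \frac{1219}{2}\right) 2181529\right) - \frac{345271}{396730}} = \frac{1}{\left(\frac{677}{2} + \frac{2659283851}{2}\right) - \frac{345271}{396730}} = \frac{1}{1329642264 - \frac{345271}{396730}} = \frac{1}{\frac{527508975051449}{396730}} = \frac{396730}{527508975051449}$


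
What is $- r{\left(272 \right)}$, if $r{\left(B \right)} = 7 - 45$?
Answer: $38$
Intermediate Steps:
$r{\left(B \right)} = -38$ ($r{\left(B \right)} = 7 - 45 = -38$)
$- r{\left(272 \right)} = \left(-1\right) \left(-38\right) = 38$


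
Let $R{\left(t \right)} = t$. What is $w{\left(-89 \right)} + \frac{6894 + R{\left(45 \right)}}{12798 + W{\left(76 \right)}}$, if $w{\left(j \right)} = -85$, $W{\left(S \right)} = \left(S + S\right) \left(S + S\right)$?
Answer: $- \frac{3044731}{35902} \approx -84.807$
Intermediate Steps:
$W{\left(S \right)} = 4 S^{2}$ ($W{\left(S \right)} = 2 S 2 S = 4 S^{2}$)
$w{\left(-89 \right)} + \frac{6894 + R{\left(45 \right)}}{12798 + W{\left(76 \right)}} = -85 + \frac{6894 + 45}{12798 + 4 \cdot 76^{2}} = -85 + \frac{6939}{12798 + 4 \cdot 5776} = -85 + \frac{6939}{12798 + 23104} = -85 + \frac{6939}{35902} = - \frac{3044731}{35902}$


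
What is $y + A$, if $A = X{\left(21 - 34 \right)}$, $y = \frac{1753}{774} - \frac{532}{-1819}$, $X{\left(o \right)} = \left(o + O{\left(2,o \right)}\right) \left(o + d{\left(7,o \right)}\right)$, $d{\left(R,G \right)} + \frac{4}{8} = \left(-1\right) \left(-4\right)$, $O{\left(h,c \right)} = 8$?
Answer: $\frac{35238005}{703953} \approx 50.057$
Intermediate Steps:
$d{\left(R,G \right)} = \frac{7}{2}$ ($d{\left(R,G \right)} = - \frac{1}{2} - -4 = - \frac{1}{2} + 4 = \frac{7}{2}$)
$X{\left(o \right)} = \left(8 + o\right) \left(\frac{7}{2} + o\right)$ ($X{\left(o \right)} = \left(o + 8\right) \left(o + \frac{7}{2}\right) = \left(8 + o\right) \left(\frac{7}{2} + o\right)$)
$y = \frac{3600475}{1407906}$ ($y = 1753 \cdot \frac{1}{774} - - \frac{532}{1819} = \frac{1753}{774} + \frac{532}{1819} = \frac{3600475}{1407906} \approx 2.5573$)
$A = \frac{95}{2}$ ($A = 28 + \left(21 - 34\right)^{2} + \frac{23 \left(21 - 34\right)}{2} = 28 + \left(-13\right)^{2} + \frac{23}{2} \left(-13\right) = 28 + 169 - \frac{299}{2} = \frac{95}{2} \approx 47.5$)
$y + A = \frac{3600475}{1407906} + \frac{95}{2} = \frac{35238005}{703953}$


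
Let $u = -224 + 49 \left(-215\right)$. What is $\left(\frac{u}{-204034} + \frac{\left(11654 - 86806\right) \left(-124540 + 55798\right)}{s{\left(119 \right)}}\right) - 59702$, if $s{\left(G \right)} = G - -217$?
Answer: $\frac{3124901508887}{204034} \approx 1.5316 \cdot 10^{7}$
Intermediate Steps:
$s{\left(G \right)} = 217 + G$ ($s{\left(G \right)} = G + 217 = 217 + G$)
$u = -10759$ ($u = -224 - 10535 = -10759$)
$\left(\frac{u}{-204034} + \frac{\left(11654 - 86806\right) \left(-124540 + 55798\right)}{s{\left(119 \right)}}\right) - 59702 = \left(- \frac{10759}{-204034} + \frac{\left(11654 - 86806\right) \left(-124540 + 55798\right)}{217 + 119}\right) - 59702 = \left(\left(-10759\right) \left(- \frac{1}{204034}\right) + \frac{\left(-75152\right) \left(-68742\right)}{336}\right) - 59702 = \left(\frac{10759}{204034} + 5166098784 \cdot \frac{1}{336}\right) - 59702 = \left(\frac{10759}{204034} + 15375294\right) - 59702 = \frac{3137082746755}{204034} - 59702 = \frac{3124901508887}{204034}$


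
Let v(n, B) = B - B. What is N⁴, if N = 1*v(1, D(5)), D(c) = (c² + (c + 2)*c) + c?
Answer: 0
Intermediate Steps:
D(c) = c + c² + c*(2 + c) (D(c) = (c² + (2 + c)*c) + c = (c² + c*(2 + c)) + c = c + c² + c*(2 + c))
v(n, B) = 0
N = 0 (N = 1*0 = 0)
N⁴ = 0⁴ = 0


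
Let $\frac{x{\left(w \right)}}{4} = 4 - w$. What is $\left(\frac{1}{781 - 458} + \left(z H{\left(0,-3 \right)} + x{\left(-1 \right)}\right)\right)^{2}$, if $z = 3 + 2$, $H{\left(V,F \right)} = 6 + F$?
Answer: $\frac{127825636}{104329} \approx 1225.2$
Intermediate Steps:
$x{\left(w \right)} = 16 - 4 w$ ($x{\left(w \right)} = 4 \left(4 - w\right) = 16 - 4 w$)
$z = 5$
$\left(\frac{1}{781 - 458} + \left(z H{\left(0,-3 \right)} + x{\left(-1 \right)}\right)\right)^{2} = \left(\frac{1}{781 - 458} + \left(5 \left(6 - 3\right) + \left(16 - -4\right)\right)\right)^{2} = \left(\frac{1}{323} + \left(5 \cdot 3 + \left(16 + 4\right)\right)\right)^{2} = \left(\frac{1}{323} + \left(15 + 20\right)\right)^{2} = \left(\frac{1}{323} + 35\right)^{2} = \left(\frac{11306}{323}\right)^{2} = \frac{127825636}{104329}$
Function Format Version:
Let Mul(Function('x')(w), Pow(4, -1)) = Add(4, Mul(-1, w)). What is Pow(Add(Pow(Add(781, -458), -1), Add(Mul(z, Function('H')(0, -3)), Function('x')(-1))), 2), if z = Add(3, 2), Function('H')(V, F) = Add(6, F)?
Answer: Rational(127825636, 104329) ≈ 1225.2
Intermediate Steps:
Function('x')(w) = Add(16, Mul(-4, w)) (Function('x')(w) = Mul(4, Add(4, Mul(-1, w))) = Add(16, Mul(-4, w)))
z = 5
Pow(Add(Pow(Add(781, -458), -1), Add(Mul(z, Function('H')(0, -3)), Function('x')(-1))), 2) = Pow(Add(Pow(Add(781, -458), -1), Add(Mul(5, Add(6, -3)), Add(16, Mul(-4, -1)))), 2) = Pow(Add(Pow(323, -1), Add(Mul(5, 3), Add(16, 4))), 2) = Pow(Add(Rational(1, 323), Add(15, 20)), 2) = Pow(Add(Rational(1, 323), 35), 2) = Pow(Rational(11306, 323), 2) = Rational(127825636, 104329)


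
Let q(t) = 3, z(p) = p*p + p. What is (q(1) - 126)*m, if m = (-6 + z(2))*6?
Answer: 0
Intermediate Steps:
z(p) = p + p**2 (z(p) = p**2 + p = p + p**2)
m = 0 (m = (-6 + 2*(1 + 2))*6 = (-6 + 2*3)*6 = (-6 + 6)*6 = 0*6 = 0)
(q(1) - 126)*m = (3 - 126)*0 = -123*0 = 0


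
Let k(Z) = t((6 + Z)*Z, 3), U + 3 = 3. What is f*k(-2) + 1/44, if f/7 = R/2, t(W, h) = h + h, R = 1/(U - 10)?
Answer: -457/220 ≈ -2.0773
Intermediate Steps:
U = 0 (U = -3 + 3 = 0)
R = -⅒ (R = 1/(0 - 10) = 1/(-10) = -⅒ ≈ -0.10000)
t(W, h) = 2*h
k(Z) = 6 (k(Z) = 2*3 = 6)
f = -7/20 (f = 7*(-⅒/2) = 7*(-⅒*½) = 7*(-1/20) = -7/20 ≈ -0.35000)
f*k(-2) + 1/44 = -7/20*6 + 1/44 = -21/10 + 1/44 = -457/220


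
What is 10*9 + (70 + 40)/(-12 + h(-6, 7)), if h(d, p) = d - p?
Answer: 428/5 ≈ 85.600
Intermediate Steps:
10*9 + (70 + 40)/(-12 + h(-6, 7)) = 10*9 + (70 + 40)/(-12 + (-6 - 1*7)) = 90 + 110/(-12 + (-6 - 7)) = 90 + 110/(-12 - 13) = 90 + 110/(-25) = 90 + 110*(-1/25) = 90 - 22/5 = 428/5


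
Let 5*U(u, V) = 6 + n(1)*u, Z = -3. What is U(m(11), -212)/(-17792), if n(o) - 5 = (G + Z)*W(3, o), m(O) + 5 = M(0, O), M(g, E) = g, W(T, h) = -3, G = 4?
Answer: 1/22240 ≈ 4.4964e-5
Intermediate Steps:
m(O) = -5 (m(O) = -5 + 0 = -5)
n(o) = 2 (n(o) = 5 + (4 - 3)*(-3) = 5 + 1*(-3) = 5 - 3 = 2)
U(u, V) = 6/5 + 2*u/5 (U(u, V) = (6 + 2*u)/5 = 6/5 + 2*u/5)
U(m(11), -212)/(-17792) = (6/5 + (2/5)*(-5))/(-17792) = (6/5 - 2)*(-1/17792) = -4/5*(-1/17792) = 1/22240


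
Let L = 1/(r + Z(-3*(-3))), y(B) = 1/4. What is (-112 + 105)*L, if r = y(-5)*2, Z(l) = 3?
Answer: -2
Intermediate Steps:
y(B) = ¼ (y(B) = 1*(¼) = ¼)
r = ½ (r = (¼)*2 = ½ ≈ 0.50000)
L = 2/7 (L = 1/(½ + 3) = 1/(7/2) = 2/7 ≈ 0.28571)
(-112 + 105)*L = (-112 + 105)*(2/7) = -7*2/7 = -2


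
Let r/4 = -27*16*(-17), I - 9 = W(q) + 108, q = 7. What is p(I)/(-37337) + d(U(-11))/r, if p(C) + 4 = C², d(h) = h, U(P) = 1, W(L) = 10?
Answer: -473650663/1096811712 ≈ -0.43184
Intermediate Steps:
I = 127 (I = 9 + (10 + 108) = 9 + 118 = 127)
r = 29376 (r = 4*(-27*16*(-17)) = 4*(-432*(-17)) = 4*7344 = 29376)
p(C) = -4 + C²
p(I)/(-37337) + d(U(-11))/r = (-4 + 127²)/(-37337) + 1/29376 = (-4 + 16129)*(-1/37337) + 1*(1/29376) = 16125*(-1/37337) + 1/29376 = -16125/37337 + 1/29376 = -473650663/1096811712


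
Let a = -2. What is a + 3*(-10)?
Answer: -32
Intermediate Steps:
a + 3*(-10) = -2 + 3*(-10) = -2 - 30 = -32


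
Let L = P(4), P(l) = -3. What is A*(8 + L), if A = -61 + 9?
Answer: -260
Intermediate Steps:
L = -3
A = -52
A*(8 + L) = -52*(8 - 3) = -52*5 = -260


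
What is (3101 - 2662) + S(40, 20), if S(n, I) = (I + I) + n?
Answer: 519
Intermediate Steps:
S(n, I) = n + 2*I (S(n, I) = 2*I + n = n + 2*I)
(3101 - 2662) + S(40, 20) = (3101 - 2662) + (40 + 2*20) = 439 + (40 + 40) = 439 + 80 = 519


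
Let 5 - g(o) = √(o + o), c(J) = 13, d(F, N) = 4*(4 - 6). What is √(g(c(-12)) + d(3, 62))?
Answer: √(-3 - √26) ≈ 2.8459*I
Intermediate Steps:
d(F, N) = -8 (d(F, N) = 4*(-2) = -8)
g(o) = 5 - √2*√o (g(o) = 5 - √(o + o) = 5 - √(2*o) = 5 - √2*√o)
√(g(c(-12)) + d(3, 62)) = √((5 - √2*√13) - 8) = √((5 - √26) - 8) = √(-3 - √26)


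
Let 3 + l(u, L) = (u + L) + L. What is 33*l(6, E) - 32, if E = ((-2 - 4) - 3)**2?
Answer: 5413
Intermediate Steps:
E = 81 (E = (-6 - 3)**2 = (-9)**2 = 81)
l(u, L) = -3 + u + 2*L (l(u, L) = -3 + ((u + L) + L) = -3 + ((L + u) + L) = -3 + (u + 2*L) = -3 + u + 2*L)
33*l(6, E) - 32 = 33*(-3 + 6 + 2*81) - 32 = 33*(-3 + 6 + 162) - 32 = 33*165 - 32 = 5445 - 32 = 5413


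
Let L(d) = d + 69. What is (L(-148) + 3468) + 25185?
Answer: 28574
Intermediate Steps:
L(d) = 69 + d
(L(-148) + 3468) + 25185 = ((69 - 148) + 3468) + 25185 = (-79 + 3468) + 25185 = 3389 + 25185 = 28574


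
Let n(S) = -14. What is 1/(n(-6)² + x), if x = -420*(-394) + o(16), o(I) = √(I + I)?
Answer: 41419/6862134236 - √2/6862134236 ≈ 6.0357e-6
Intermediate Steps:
o(I) = √2*√I (o(I) = √(2*I) = √2*√I)
x = 165480 + 4*√2 (x = -420*(-394) + √2*√16 = 165480 + √2*4 = 165480 + 4*√2 ≈ 1.6549e+5)
1/(n(-6)² + x) = 1/((-14)² + (165480 + 4*√2)) = 1/(196 + (165480 + 4*√2)) = 1/(165676 + 4*√2)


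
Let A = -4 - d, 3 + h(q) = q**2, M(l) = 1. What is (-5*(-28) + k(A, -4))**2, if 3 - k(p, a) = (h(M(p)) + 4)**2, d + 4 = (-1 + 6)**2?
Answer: 19321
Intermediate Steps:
h(q) = -3 + q**2
d = 21 (d = -4 + (-1 + 6)**2 = -4 + 5**2 = -4 + 25 = 21)
A = -25 (A = -4 - 1*21 = -4 - 21 = -25)
k(p, a) = -1 (k(p, a) = 3 - ((-3 + 1**2) + 4)**2 = 3 - ((-3 + 1) + 4)**2 = 3 - (-2 + 4)**2 = 3 - 1*2**2 = 3 - 1*4 = 3 - 4 = -1)
(-5*(-28) + k(A, -4))**2 = (-5*(-28) - 1)**2 = (140 - 1)**2 = 139**2 = 19321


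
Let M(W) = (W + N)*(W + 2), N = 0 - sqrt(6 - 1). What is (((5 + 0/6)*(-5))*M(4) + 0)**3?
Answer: -418500000 + 178875000*sqrt(5) ≈ -1.8523e+7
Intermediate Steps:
N = -sqrt(5) (N = 0 - sqrt(5) = -sqrt(5) ≈ -2.2361)
M(W) = (2 + W)*(W - sqrt(5)) (M(W) = (W - sqrt(5))*(W + 2) = (W - sqrt(5))*(2 + W) = (2 + W)*(W - sqrt(5)))
(((5 + 0/6)*(-5))*M(4) + 0)**3 = (((5 + 0/6)*(-5))*(4**2 - 2*sqrt(5) + 2*4 - 1*4*sqrt(5)) + 0)**3 = (((5 + 0*(1/6))*(-5))*(16 - 2*sqrt(5) + 8 - 4*sqrt(5)) + 0)**3 = (((5 + 0)*(-5))*(24 - 6*sqrt(5)) + 0)**3 = ((5*(-5))*(24 - 6*sqrt(5)) + 0)**3 = (-25*(24 - 6*sqrt(5)) + 0)**3 = ((-600 + 150*sqrt(5)) + 0)**3 = (-600 + 150*sqrt(5))**3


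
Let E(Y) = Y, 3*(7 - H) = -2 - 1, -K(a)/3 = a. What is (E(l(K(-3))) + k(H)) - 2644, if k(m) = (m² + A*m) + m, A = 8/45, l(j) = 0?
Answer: -115676/45 ≈ -2570.6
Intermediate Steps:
K(a) = -3*a
A = 8/45 (A = 8*(1/45) = 8/45 ≈ 0.17778)
H = 8 (H = 7 - (-2 - 1)/3 = 7 - ⅓*(-3) = 7 + 1 = 8)
k(m) = m² + 53*m/45 (k(m) = (m² + 8*m/45) + m = m² + 53*m/45)
(E(l(K(-3))) + k(H)) - 2644 = (0 + (1/45)*8*(53 + 45*8)) - 2644 = (0 + (1/45)*8*(53 + 360)) - 2644 = (0 + (1/45)*8*413) - 2644 = (0 + 3304/45) - 2644 = 3304/45 - 2644 = -115676/45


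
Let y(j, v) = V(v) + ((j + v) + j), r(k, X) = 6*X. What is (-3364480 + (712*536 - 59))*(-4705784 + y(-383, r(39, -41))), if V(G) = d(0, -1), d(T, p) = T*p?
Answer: 14039934735972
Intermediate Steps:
V(G) = 0 (V(G) = 0*(-1) = 0)
y(j, v) = v + 2*j (y(j, v) = 0 + ((j + v) + j) = 0 + (v + 2*j) = v + 2*j)
(-3364480 + (712*536 - 59))*(-4705784 + y(-383, r(39, -41))) = (-3364480 + (712*536 - 59))*(-4705784 + (6*(-41) + 2*(-383))) = (-3364480 + (381632 - 59))*(-4705784 + (-246 - 766)) = (-3364480 + 381573)*(-4705784 - 1012) = -2982907*(-4706796) = 14039934735972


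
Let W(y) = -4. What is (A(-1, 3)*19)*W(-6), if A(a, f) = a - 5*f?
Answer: 1216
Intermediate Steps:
(A(-1, 3)*19)*W(-6) = ((-1 - 5*3)*19)*(-4) = ((-1 - 15)*19)*(-4) = -16*19*(-4) = -304*(-4) = 1216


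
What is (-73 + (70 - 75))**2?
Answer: 6084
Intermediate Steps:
(-73 + (70 - 75))**2 = (-73 - 5)**2 = (-78)**2 = 6084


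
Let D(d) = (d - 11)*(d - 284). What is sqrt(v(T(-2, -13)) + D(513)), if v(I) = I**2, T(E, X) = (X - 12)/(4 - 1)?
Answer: sqrt(1035247)/3 ≈ 339.16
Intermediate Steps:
T(E, X) = -4 + X/3 (T(E, X) = (-12 + X)/3 = (-12 + X)*(1/3) = -4 + X/3)
D(d) = (-284 + d)*(-11 + d) (D(d) = (-11 + d)*(-284 + d) = (-284 + d)*(-11 + d))
sqrt(v(T(-2, -13)) + D(513)) = sqrt((-4 + (1/3)*(-13))**2 + (3124 + 513**2 - 295*513)) = sqrt((-4 - 13/3)**2 + (3124 + 263169 - 151335)) = sqrt((-25/3)**2 + 114958) = sqrt(625/9 + 114958) = sqrt(1035247/9) = sqrt(1035247)/3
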